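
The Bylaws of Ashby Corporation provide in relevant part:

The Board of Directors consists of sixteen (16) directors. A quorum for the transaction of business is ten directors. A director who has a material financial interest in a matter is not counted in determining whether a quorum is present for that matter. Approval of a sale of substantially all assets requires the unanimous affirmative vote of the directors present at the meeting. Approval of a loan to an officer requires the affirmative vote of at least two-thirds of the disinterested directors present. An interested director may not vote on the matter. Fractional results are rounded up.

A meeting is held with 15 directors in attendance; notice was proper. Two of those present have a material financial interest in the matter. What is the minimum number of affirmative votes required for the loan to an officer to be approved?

9

The loan to an officer requires two-thirds of the disinterested directors present (15 − 2 = 13).
2/3 of 13 = 8.67, rounded up to 9.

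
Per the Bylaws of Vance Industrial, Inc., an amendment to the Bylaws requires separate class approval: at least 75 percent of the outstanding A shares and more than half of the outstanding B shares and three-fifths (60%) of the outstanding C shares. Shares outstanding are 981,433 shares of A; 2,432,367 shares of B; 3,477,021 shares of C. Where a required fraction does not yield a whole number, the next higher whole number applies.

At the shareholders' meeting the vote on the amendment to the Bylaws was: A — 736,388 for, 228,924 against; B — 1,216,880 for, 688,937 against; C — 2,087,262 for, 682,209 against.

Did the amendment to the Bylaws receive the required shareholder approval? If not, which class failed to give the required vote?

Approved — every class gave the required vote.

A: 3/4 of 981433 = 736074.75, rounded up to 736075; 736,075 required, 736,388 in favor — approved.
B: a majority of 2432367 is 1216184; 1,216,184 required, 1,216,880 in favor — approved.
C: 3/5 of 3477021 = 2086212.60, rounded up to 2086213; 2,086,213 required, 2,087,262 in favor — approved.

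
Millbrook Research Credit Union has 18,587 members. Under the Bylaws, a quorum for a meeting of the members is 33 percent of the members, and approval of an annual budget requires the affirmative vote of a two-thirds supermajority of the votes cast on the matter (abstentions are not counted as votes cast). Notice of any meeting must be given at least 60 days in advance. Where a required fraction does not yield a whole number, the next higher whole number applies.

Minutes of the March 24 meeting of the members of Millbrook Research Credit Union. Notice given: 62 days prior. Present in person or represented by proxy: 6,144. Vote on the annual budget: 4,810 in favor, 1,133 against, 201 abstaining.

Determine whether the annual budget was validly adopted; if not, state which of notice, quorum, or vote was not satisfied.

Valid — all requirements satisfied.

Notice: 62 days given; 60 required. Satisfied.
Quorum: 33% of 18,587 = 6,133.71, rounded up to 6,134; 6,144 present. Satisfied.
Vote: requires two-thirds of the votes cast (6,144 − 201 abstaining = 5,943); 2/3 of 5943 = 3962, so 3,962 needed; 4,810 in favor. Satisfied.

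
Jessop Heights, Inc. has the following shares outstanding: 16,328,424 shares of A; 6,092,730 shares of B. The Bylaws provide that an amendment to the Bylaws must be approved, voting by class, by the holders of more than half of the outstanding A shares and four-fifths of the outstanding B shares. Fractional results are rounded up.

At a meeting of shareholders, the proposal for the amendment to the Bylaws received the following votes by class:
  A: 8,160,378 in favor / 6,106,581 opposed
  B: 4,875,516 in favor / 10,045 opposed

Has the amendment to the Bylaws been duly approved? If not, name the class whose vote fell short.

A: a majority of 16328424 is 8164213; 8,164,213 required, 8,160,378 in favor — not approved.
B: 4/5 of 6092730 = 4874184; 4,874,184 required, 4,875,516 in favor — approved.

Not approved — the A shares did not give the required vote.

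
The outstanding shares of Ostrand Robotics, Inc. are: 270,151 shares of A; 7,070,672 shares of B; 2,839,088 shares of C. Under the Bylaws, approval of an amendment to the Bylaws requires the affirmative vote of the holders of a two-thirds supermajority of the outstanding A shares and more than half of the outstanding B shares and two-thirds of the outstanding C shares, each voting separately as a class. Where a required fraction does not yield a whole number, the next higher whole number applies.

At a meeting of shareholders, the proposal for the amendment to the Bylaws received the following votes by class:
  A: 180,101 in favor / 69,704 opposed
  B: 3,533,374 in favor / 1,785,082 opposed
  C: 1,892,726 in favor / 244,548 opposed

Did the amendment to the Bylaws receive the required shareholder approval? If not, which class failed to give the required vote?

A: 2/3 of 270151 = 180100.67, rounded up to 180101; 180,101 required, 180,101 in favor — approved.
B: a majority of 7070672 is 3535337; 3,535,337 required, 3,533,374 in favor — not approved.
C: 2/3 of 2839088 = 1892725.33, rounded up to 1892726; 1,892,726 required, 1,892,726 in favor — approved.

Not approved — the B shares did not give the required vote.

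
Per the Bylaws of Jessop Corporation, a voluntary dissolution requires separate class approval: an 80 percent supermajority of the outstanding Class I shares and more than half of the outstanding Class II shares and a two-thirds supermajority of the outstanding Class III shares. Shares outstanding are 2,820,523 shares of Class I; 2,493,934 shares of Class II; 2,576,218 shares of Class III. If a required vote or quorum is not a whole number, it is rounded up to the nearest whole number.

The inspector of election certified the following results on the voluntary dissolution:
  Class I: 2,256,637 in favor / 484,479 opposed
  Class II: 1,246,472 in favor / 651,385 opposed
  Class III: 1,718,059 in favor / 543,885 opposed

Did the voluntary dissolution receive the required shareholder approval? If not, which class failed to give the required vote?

Not approved — the Class II shares did not give the required vote.

Class I: 4/5 of 2820523 = 2256418.40, rounded up to 2256419; 2,256,419 required, 2,256,637 in favor — approved.
Class II: a majority of 2493934 is 1246968; 1,246,968 required, 1,246,472 in favor — not approved.
Class III: 2/3 of 2576218 = 1717478.67, rounded up to 1717479; 1,717,479 required, 1,718,059 in favor — approved.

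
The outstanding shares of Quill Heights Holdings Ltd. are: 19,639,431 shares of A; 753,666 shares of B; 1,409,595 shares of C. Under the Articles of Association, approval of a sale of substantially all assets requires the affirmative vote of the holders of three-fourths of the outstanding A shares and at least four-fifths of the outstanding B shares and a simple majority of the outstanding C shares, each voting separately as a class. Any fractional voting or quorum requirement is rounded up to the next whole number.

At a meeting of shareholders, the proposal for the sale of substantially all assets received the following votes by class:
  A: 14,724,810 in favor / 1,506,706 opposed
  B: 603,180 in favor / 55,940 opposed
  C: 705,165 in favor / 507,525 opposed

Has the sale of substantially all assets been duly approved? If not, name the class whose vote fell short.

A: 3/4 of 19639431 = 14729573.25, rounded up to 14729574; 14,729,574 required, 14,724,810 in favor — not approved.
B: 4/5 of 753666 = 602932.80, rounded up to 602933; 602,933 required, 603,180 in favor — approved.
C: a majority of 1409595 is 704798; 704,798 required, 705,165 in favor — approved.

Not approved — the A shares did not give the required vote.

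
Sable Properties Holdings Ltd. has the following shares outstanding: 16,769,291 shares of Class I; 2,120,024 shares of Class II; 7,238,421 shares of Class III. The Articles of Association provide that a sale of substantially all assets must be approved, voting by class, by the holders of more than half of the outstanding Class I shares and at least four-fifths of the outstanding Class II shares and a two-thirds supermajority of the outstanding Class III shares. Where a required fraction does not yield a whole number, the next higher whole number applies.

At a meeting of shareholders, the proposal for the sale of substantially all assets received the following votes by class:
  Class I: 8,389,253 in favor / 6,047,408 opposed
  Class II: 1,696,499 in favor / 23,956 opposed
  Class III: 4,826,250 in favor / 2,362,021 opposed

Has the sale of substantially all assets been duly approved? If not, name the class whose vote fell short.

Approved — every class gave the required vote.

Class I: a majority of 16769291 is 8384646; 8,384,646 required, 8,389,253 in favor — approved.
Class II: 4/5 of 2120024 = 1696019.20, rounded up to 1696020; 1,696,020 required, 1,696,499 in favor — approved.
Class III: 2/3 of 7238421 = 4825614; 4,825,614 required, 4,826,250 in favor — approved.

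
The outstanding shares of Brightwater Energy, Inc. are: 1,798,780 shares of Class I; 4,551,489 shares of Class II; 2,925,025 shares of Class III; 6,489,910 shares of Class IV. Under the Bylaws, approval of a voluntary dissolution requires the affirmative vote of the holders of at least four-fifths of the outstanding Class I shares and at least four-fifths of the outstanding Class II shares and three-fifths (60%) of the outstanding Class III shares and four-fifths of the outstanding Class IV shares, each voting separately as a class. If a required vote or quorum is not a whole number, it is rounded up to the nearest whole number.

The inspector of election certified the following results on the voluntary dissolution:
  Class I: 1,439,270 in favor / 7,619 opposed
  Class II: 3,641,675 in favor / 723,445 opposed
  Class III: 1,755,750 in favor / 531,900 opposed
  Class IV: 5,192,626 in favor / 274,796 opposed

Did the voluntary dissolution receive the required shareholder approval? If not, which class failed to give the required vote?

Approved — every class gave the required vote.

Class I: 4/5 of 1798780 = 1439024; 1,439,024 required, 1,439,270 in favor — approved.
Class II: 4/5 of 4551489 = 3641191.20, rounded up to 3641192; 3,641,192 required, 3,641,675 in favor — approved.
Class III: 3/5 of 2925025 = 1755015; 1,755,015 required, 1,755,750 in favor — approved.
Class IV: 4/5 of 6489910 = 5191928; 5,191,928 required, 5,192,626 in favor — approved.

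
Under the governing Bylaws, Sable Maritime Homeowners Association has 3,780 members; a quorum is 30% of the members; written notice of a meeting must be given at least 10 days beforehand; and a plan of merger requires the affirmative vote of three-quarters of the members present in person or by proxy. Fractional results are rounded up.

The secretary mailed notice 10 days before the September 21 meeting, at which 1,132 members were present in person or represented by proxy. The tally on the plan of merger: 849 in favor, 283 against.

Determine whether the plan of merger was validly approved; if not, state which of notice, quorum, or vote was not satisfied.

Notice: 10 days given; 10 required. Satisfied.
Quorum: 30% of 3,780 = 1,134; 1,132 present. Not satisfied.
Vote: requires three-fourths of those present (1,132); 3/4 of 1132 = 849, so 849 needed; 849 in favor. Satisfied.

Invalid — quorum requirement not satisfied.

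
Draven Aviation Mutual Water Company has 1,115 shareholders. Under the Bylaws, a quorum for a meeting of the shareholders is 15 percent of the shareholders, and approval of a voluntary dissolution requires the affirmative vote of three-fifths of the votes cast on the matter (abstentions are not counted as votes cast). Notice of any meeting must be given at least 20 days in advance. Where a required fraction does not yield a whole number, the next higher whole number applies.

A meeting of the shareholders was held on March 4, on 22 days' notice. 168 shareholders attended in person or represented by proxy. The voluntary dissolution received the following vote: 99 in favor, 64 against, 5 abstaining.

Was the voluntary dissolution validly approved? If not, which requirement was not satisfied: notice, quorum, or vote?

Notice: 22 days given; 20 required. Satisfied.
Quorum: 15% of 1,115 = 167.25, rounded up to 168; 168 present. Satisfied.
Vote: requires three-fifths of the votes cast (168 − 5 abstaining = 163); 3/5 of 163 = 97.80, rounded up to 98, so 98 needed; 99 in favor. Satisfied.

Valid — all requirements satisfied.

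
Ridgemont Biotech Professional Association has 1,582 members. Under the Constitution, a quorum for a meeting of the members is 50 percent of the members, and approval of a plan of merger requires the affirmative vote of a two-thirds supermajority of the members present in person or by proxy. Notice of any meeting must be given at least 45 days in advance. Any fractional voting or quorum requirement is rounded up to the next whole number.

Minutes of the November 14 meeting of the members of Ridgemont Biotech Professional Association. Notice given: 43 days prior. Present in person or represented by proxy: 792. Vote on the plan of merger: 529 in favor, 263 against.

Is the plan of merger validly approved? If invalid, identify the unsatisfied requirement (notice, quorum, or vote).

Invalid — notice requirement not satisfied.

Notice: 43 days given; 45 required. Not satisfied.
Quorum: 50% of 1,582 = 791; 792 present. Satisfied.
Vote: requires two-thirds of those present (792); 2/3 of 792 = 528, so 528 needed; 529 in favor. Satisfied.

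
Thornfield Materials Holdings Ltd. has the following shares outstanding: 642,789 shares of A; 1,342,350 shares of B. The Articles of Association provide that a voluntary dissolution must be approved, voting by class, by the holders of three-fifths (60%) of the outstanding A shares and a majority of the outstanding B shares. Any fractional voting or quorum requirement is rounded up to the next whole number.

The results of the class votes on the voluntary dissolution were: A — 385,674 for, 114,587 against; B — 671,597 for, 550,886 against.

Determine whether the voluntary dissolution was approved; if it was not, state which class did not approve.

A: 3/5 of 642789 = 385673.40, rounded up to 385674; 385,674 required, 385,674 in favor — approved.
B: a majority of 1342350 is 671176; 671,176 required, 671,597 in favor — approved.

Approved — every class gave the required vote.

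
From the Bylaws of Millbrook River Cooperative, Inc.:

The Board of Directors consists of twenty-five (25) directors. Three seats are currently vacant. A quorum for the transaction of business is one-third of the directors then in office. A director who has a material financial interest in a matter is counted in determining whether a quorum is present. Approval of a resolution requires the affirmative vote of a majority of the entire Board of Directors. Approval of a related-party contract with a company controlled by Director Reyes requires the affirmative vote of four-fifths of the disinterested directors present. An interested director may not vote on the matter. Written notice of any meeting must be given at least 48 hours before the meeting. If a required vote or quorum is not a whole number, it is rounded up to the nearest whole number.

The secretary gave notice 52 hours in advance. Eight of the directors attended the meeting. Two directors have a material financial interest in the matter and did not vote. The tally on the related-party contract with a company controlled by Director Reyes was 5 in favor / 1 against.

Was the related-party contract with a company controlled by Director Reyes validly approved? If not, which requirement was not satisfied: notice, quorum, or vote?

Valid — all requirements satisfied.

Notice: 52 hours given; 48 required (52 ≥ 48). Satisfied.
Quorum: 8 present (interested directors count toward quorum); quorum is 8. Satisfied.
Vote: the related-party contract with a company controlled by Director Reyes requires four-fifths of the disinterested directors present (8 − 2 = 6). 4/5 of 6 = 4.80, rounded up to 5, so 5 affirmative votes are needed; 5 voted in favor. Satisfied.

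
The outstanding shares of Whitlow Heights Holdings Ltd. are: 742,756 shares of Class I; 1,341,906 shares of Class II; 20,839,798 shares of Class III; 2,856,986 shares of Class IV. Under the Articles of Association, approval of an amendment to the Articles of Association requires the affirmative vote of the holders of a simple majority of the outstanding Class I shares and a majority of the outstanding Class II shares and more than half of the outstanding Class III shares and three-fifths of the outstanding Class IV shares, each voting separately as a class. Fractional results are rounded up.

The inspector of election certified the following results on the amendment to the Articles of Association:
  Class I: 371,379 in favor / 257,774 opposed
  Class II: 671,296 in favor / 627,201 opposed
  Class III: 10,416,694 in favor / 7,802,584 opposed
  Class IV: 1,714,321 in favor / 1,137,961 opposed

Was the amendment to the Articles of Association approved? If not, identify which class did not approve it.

Class I: a majority of 742756 is 371379; 371,379 required, 371,379 in favor — approved.
Class II: a majority of 1341906 is 670954; 670,954 required, 671,296 in favor — approved.
Class III: a majority of 20839798 is 10419900; 10,419,900 required, 10,416,694 in favor — not approved.
Class IV: 3/5 of 2856986 = 1714191.60, rounded up to 1714192; 1,714,192 required, 1,714,321 in favor — approved.

Not approved — the Class III shares did not give the required vote.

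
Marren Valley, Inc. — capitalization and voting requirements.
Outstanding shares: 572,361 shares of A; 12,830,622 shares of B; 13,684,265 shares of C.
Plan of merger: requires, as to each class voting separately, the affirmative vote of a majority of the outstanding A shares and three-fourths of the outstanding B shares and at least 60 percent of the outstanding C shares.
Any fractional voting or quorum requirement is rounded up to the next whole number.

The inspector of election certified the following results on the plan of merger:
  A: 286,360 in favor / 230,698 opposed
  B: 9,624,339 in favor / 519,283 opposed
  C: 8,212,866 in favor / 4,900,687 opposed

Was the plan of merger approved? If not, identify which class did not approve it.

A: a majority of 572361 is 286181; 286,181 required, 286,360 in favor — approved.
B: 3/4 of 12830622 = 9622966.50, rounded up to 9622967; 9,622,967 required, 9,624,339 in favor — approved.
C: 3/5 of 13684265 = 8210559; 8,210,559 required, 8,212,866 in favor — approved.

Approved — every class gave the required vote.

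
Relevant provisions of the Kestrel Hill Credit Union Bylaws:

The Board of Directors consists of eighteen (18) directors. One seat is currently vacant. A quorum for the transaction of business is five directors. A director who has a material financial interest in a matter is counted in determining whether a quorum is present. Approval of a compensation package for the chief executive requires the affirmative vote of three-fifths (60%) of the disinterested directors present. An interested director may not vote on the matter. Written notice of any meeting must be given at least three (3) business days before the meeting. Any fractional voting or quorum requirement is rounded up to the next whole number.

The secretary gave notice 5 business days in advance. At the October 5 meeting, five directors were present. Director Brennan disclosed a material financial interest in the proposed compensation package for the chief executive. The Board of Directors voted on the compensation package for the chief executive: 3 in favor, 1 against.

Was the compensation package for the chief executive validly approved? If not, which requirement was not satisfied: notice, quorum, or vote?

Notice: 5 business days given; 3 required (5 ≥ 3). Satisfied.
Quorum: 5 present (interested directors count toward quorum); quorum is 5. Satisfied.
Vote: the compensation package for the chief executive requires three-fifths of the disinterested directors present (5 − 1 = 4). 3/5 of 4 = 2.40, rounded up to 3, so 3 affirmative votes are needed; 3 voted in favor. Satisfied.

Valid — all requirements satisfied.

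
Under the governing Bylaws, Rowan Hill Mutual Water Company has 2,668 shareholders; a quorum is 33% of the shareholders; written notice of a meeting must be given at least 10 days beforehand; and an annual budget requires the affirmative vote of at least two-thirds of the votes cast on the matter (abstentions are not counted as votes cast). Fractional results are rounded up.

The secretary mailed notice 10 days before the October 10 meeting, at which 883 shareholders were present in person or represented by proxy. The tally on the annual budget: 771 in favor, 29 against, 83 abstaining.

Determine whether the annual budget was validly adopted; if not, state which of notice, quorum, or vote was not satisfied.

Notice: 10 days given; 10 required. Satisfied.
Quorum: 33% of 2,668 = 880.44, rounded up to 881; 883 present. Satisfied.
Vote: requires two-thirds of the votes cast (883 − 83 abstaining = 800); 2/3 of 800 = 533.33, rounded up to 534, so 534 needed; 771 in favor. Satisfied.

Valid — all requirements satisfied.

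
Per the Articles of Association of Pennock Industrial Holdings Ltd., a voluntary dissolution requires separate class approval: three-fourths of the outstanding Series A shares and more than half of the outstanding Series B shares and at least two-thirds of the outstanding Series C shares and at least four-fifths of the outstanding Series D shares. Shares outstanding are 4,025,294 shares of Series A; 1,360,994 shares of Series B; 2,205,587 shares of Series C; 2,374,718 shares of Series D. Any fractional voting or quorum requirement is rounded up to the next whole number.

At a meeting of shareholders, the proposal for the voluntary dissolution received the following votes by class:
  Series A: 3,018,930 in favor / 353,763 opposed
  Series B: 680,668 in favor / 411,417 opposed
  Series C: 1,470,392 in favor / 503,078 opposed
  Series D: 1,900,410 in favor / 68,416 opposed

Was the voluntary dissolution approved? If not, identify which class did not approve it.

Series A: 3/4 of 4025294 = 3018970.50, rounded up to 3018971; 3,018,971 required, 3,018,930 in favor — not approved.
Series B: a majority of 1360994 is 680498; 680,498 required, 680,668 in favor — approved.
Series C: 2/3 of 2205587 = 1470391.33, rounded up to 1470392; 1,470,392 required, 1,470,392 in favor — approved.
Series D: 4/5 of 2374718 = 1899774.40, rounded up to 1899775; 1,899,775 required, 1,900,410 in favor — approved.

Not approved — the Series A shares did not give the required vote.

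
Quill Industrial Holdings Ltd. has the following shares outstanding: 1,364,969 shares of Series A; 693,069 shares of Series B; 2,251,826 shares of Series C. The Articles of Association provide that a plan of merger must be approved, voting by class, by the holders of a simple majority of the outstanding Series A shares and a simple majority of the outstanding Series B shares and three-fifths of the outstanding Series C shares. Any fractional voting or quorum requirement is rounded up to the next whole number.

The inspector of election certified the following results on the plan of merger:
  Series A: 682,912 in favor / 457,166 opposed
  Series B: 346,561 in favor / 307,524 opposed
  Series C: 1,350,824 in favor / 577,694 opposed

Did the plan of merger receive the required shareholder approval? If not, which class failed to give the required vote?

Series A: a majority of 1364969 is 682485; 682,485 required, 682,912 in favor — approved.
Series B: a majority of 693069 is 346535; 346,535 required, 346,561 in favor — approved.
Series C: 3/5 of 2251826 = 1351095.60, rounded up to 1351096; 1,351,096 required, 1,350,824 in favor — not approved.

Not approved — the Series C shares did not give the required vote.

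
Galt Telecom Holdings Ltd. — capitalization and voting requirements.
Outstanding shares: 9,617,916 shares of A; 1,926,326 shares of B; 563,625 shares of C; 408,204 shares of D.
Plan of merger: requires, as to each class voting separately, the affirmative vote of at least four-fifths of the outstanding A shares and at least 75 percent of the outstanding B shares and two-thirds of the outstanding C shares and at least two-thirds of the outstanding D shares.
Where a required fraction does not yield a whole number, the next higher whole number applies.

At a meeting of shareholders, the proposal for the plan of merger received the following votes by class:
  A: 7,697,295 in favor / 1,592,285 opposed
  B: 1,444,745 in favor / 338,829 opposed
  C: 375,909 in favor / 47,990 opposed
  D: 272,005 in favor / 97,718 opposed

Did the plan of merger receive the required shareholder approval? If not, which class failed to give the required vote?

Not approved — the D shares did not give the required vote.

A: 4/5 of 9617916 = 7694332.80, rounded up to 7694333; 7,694,333 required, 7,697,295 in favor — approved.
B: 3/4 of 1926326 = 1444744.50, rounded up to 1444745; 1,444,745 required, 1,444,745 in favor — approved.
C: 2/3 of 563625 = 375750; 375,750 required, 375,909 in favor — approved.
D: 2/3 of 408204 = 272136; 272,136 required, 272,005 in favor — not approved.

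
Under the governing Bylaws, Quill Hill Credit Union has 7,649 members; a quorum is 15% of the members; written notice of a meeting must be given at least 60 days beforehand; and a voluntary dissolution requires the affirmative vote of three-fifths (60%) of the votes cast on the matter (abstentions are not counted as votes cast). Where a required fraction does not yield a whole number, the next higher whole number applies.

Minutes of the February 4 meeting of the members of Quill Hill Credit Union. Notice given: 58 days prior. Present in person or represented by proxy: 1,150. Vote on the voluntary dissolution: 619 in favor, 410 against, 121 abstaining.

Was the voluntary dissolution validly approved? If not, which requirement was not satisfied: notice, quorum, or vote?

Invalid — notice requirement not satisfied.

Notice: 58 days given; 60 required. Not satisfied.
Quorum: 15% of 7,649 = 1,147.35, rounded up to 1,148; 1,150 present. Satisfied.
Vote: requires three-fifths of the votes cast (1,150 − 121 abstaining = 1,029); 3/5 of 1029 = 617.40, rounded up to 618, so 618 needed; 619 in favor. Satisfied.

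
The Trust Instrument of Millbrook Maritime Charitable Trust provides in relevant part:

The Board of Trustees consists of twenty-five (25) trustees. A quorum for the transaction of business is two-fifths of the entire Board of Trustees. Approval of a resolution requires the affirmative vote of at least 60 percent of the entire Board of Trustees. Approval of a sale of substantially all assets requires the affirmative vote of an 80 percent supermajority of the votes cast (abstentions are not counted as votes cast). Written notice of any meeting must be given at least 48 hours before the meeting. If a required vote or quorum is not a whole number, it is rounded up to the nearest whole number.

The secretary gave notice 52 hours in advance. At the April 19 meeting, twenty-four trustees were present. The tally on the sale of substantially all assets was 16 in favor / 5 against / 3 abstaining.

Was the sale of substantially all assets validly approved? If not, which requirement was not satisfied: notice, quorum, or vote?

Notice: 52 hours given; 48 required (52 ≥ 48). Satisfied.
Quorum: 24 present; quorum is 10. Satisfied.
Vote: the sale of substantially all assets requires four-fifths of the votes cast (24 present − 3 abstaining = 21). 4/5 of 21 = 16.80, rounded up to 17, so 17 affirmative votes are needed; 16 voted in favor. Not satisfied.

Invalid — vote requirement not satisfied.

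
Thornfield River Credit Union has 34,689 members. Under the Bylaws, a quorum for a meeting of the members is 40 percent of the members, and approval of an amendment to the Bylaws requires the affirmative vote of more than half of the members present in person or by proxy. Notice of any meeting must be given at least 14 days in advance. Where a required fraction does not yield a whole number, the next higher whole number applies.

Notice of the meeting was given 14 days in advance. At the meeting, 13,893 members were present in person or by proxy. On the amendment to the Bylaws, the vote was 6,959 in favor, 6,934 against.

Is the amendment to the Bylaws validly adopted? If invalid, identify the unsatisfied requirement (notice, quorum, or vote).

Notice: 14 days given; 14 required. Satisfied.
Quorum: 40% of 34,689 = 13,875.60, rounded up to 13,876; 13,893 present. Satisfied.
Vote: requires a majority of those present (13,893); a majority of 13893 is 6947, so 6,947 needed; 6,959 in favor. Satisfied.

Valid — all requirements satisfied.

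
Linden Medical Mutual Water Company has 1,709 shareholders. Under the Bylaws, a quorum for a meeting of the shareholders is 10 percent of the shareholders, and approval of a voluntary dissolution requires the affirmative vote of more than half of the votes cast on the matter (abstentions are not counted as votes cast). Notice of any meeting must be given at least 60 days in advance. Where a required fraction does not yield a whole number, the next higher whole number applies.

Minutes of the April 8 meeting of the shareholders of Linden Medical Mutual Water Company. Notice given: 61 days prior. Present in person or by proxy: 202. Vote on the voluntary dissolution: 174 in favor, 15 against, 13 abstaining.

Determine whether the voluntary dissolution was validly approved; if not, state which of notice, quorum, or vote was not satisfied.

Valid — all requirements satisfied.

Notice: 61 days given; 60 required. Satisfied.
Quorum: 10% of 1,709 = 170.90, rounded up to 171; 202 present. Satisfied.
Vote: requires a majority of the votes cast (202 − 13 abstaining = 189); a majority of 189 is 95, so 95 needed; 174 in favor. Satisfied.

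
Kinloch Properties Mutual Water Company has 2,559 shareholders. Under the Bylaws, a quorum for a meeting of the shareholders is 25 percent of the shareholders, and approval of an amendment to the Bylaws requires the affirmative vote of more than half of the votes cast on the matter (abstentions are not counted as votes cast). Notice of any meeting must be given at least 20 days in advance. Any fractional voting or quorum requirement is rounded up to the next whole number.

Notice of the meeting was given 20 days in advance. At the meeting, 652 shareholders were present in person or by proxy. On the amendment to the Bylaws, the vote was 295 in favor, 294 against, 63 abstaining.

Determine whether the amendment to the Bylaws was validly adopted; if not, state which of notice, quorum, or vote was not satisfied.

Notice: 20 days given; 20 required. Satisfied.
Quorum: 25% of 2,559 = 639.75, rounded up to 640; 652 present. Satisfied.
Vote: requires a majority of the votes cast (652 − 63 abstaining = 589); a majority of 589 is 295, so 295 needed; 295 in favor. Satisfied.

Valid — all requirements satisfied.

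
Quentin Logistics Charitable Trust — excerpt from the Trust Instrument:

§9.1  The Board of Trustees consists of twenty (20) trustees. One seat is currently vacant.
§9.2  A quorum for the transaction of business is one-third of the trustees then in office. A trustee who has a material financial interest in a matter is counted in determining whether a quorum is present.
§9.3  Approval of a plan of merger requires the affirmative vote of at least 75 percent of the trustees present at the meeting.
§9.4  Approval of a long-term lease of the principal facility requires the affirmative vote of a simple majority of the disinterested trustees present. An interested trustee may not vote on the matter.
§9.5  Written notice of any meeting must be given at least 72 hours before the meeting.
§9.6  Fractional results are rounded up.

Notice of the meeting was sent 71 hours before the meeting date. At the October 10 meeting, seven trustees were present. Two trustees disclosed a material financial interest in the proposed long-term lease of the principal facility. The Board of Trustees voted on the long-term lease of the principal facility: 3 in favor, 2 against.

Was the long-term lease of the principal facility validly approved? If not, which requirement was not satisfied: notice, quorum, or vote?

Invalid — notice requirement not satisfied.

Notice: 71 hours given; 72 required (71 < 72). Not satisfied.
Quorum: 7 present (interested trustees count toward quorum); quorum is 7. Satisfied.
Vote: the long-term lease of the principal facility requires a majority of the disinterested trustees present (7 − 2 = 5). A majority of 5 is 3, so 3 affirmative votes are needed; 3 voted in favor. Satisfied.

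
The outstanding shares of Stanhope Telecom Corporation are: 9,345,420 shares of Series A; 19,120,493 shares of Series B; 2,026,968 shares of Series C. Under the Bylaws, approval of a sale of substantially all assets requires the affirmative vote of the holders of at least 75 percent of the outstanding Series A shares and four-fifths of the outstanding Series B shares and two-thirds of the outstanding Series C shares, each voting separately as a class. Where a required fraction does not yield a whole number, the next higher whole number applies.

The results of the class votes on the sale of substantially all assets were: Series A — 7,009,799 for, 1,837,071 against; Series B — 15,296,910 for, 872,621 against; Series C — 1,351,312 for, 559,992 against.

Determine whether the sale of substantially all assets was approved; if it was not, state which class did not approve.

Series A: 3/4 of 9345420 = 7009065; 7,009,065 required, 7,009,799 in favor — approved.
Series B: 4/5 of 19120493 = 15296394.40, rounded up to 15296395; 15,296,395 required, 15,296,910 in favor — approved.
Series C: 2/3 of 2026968 = 1351312; 1,351,312 required, 1,351,312 in favor — approved.

Approved — every class gave the required vote.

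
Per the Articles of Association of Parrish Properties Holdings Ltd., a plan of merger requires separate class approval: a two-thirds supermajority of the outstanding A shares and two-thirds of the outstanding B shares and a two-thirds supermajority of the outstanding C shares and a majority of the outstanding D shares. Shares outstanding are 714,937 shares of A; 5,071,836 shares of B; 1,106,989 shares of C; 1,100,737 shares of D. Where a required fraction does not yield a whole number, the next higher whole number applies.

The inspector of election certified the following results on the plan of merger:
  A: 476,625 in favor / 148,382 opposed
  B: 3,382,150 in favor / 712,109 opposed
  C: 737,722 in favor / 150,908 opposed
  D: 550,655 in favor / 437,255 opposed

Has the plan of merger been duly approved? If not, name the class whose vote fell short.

A: 2/3 of 714937 = 476624.67, rounded up to 476625; 476,625 required, 476,625 in favor — approved.
B: 2/3 of 5071836 = 3381224; 3,381,224 required, 3,382,150 in favor — approved.
C: 2/3 of 1106989 = 737992.67, rounded up to 737993; 737,993 required, 737,722 in favor — not approved.
D: a majority of 1100737 is 550369; 550,369 required, 550,655 in favor — approved.

Not approved — the C shares did not give the required vote.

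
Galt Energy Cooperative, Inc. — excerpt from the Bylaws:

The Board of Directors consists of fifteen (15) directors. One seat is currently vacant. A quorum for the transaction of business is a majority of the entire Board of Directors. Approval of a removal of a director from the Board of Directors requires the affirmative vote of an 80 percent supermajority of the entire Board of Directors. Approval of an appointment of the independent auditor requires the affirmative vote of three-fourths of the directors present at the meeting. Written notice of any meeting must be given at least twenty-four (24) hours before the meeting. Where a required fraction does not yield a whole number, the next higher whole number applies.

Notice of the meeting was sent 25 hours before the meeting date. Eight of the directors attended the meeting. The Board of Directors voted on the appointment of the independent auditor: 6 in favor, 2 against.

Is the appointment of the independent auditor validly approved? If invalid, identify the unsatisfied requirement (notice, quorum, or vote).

Notice: 25 hours given; 24 required (25 ≥ 24). Satisfied.
Quorum: 8 present; quorum is 8. Satisfied.
Vote: the appointment of the independent auditor requires three-fourths of the directors present (8). 3/4 of 8 = 6, so 6 affirmative votes are needed; 6 voted in favor. Satisfied.

Valid — all requirements satisfied.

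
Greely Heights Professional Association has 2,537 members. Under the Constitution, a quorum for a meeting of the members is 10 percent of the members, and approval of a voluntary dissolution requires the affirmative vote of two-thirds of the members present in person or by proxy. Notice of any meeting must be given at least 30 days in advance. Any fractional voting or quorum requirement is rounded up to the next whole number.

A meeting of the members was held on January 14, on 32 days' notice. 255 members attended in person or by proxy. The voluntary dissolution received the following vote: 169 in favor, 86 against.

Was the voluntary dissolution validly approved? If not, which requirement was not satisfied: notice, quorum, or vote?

Notice: 32 days given; 30 required. Satisfied.
Quorum: 10% of 2,537 = 253.70, rounded up to 254; 255 present. Satisfied.
Vote: requires two-thirds of those present (255); 2/3 of 255 = 170, so 170 needed; 169 in favor. Not satisfied.

Invalid — vote requirement not satisfied.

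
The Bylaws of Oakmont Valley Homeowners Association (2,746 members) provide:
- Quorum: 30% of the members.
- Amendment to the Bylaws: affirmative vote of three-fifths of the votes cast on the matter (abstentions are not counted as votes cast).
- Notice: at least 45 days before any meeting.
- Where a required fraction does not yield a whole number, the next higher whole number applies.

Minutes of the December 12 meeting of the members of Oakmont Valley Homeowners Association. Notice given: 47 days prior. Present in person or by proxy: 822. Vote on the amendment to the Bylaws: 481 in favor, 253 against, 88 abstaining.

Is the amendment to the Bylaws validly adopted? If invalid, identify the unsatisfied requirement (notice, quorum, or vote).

Invalid — quorum requirement not satisfied.

Notice: 47 days given; 45 required. Satisfied.
Quorum: 30% of 2,746 = 823.80, rounded up to 824; 822 present. Not satisfied.
Vote: requires three-fifths of the votes cast (822 − 88 abstaining = 734); 3/5 of 734 = 440.40, rounded up to 441, so 441 needed; 481 in favor. Satisfied.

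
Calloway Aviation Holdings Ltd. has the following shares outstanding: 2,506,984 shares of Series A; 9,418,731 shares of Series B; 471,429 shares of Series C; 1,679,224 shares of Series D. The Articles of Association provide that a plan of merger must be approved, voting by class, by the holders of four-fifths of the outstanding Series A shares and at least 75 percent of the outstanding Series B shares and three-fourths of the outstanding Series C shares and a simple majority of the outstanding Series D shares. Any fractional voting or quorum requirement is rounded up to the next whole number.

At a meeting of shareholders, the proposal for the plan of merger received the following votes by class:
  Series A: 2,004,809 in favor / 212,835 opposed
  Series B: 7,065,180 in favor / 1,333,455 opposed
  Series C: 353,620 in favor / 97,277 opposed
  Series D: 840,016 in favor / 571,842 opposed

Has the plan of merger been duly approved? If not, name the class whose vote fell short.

Series A: 4/5 of 2506984 = 2005587.20, rounded up to 2005588; 2,005,588 required, 2,004,809 in favor — not approved.
Series B: 3/4 of 9418731 = 7064048.25, rounded up to 7064049; 7,064,049 required, 7,065,180 in favor — approved.
Series C: 3/4 of 471429 = 353571.75, rounded up to 353572; 353,572 required, 353,620 in favor — approved.
Series D: a majority of 1679224 is 839613; 839,613 required, 840,016 in favor — approved.

Not approved — the Series A shares did not give the required vote.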